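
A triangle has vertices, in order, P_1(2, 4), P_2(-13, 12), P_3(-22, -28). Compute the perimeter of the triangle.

98

|P_1P_2| = √((-15)² + (8)²) = √289 = 17
|P_2P_3| = √((-9)² + (-40)²) = √1681 = 41
|P_3P_1| = √((24)² + (32)²) = √1600 = 40
Perimeter = 17 + 41 + 40 = 98.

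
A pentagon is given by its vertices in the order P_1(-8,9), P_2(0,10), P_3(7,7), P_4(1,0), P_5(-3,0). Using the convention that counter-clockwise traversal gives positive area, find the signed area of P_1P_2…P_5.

-92

Σ = (-80) + (-70) + (-7) + (0) + (-27) = -184
Signed area = Σ/2 = -92 (negative ⇒ clockwise traversal).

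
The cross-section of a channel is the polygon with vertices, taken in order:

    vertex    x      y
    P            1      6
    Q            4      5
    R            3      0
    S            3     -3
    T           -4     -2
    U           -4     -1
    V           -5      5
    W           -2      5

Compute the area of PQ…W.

Σ = (-19) + (-15) + (-9) + (-18) + (-4) + (-25) + (-15) + (-17) = -122
Area = |Σ|/2 = 61.

61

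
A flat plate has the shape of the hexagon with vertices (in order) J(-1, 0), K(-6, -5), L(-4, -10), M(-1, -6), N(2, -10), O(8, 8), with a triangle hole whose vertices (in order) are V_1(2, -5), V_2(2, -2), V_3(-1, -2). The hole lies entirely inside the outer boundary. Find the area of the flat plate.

Outer boundary:
Apply the shoelace (surveyor's) formula: 2A = Σ (x_i·y_{i+1} − x_{i+1}·y_i), indices taken mod 6.
Σ = (5) + (40) + (14) + (22) + (96) + (8) = 185
Area = |Σ|/2 = 92.5.
Hole:
Apply the surveyor's formula: 2A = Σ (x_i·y_{i+1} − x_{i+1}·y_i), indices taken mod 3.
V_1→V_2: (2)(-2) − (2)(-5) = 6
V_2→V_3: (2)(-2) − (-1)(-2) = -6
V_3→V_1: (-1)(-5) − (2)(-2) = 9
Σ = 9
Area = |Σ|/2 = 4.5.
Net area = 92.5 − 4.5 = 88.

88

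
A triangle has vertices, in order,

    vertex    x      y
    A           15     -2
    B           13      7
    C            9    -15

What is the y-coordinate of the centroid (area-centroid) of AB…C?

Apply the surveyor's formula. First the cross-terms c_i = x_i·y_{i+1} − x_{i+1}·y_i:
  131, -258, 207  ⇒  2A = 80, A = 40.
Then Σ (y_i + y_{i+1})·c_i = -800, so ȳ = -800 / (6·40) = -10/3.

-10/3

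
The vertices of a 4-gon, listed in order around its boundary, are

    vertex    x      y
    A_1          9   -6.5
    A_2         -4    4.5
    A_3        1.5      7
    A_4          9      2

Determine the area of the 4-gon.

78.375

Apply the surveyor's formula: 2A = Σ (x_i·y_{i+1} − x_{i+1}·y_i), indices taken mod 4.
Cross-terms: 14.5, -34.75, -60, -76.5  ⇒  Σ = -156.75
Area = |Σ|/2 = 78.375.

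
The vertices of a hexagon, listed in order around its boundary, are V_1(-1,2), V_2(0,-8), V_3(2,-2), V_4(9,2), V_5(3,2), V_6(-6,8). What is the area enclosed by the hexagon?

45

V_1→V_2: (-1)(-8) − (0)(2) = 8
V_2→V_3: (0)(-2) − (2)(-8) = 16
V_3→V_4: (2)(2) − (9)(-2) = 22
V_4→V_5: (9)(2) − (3)(2) = 12
V_5→V_6: (3)(8) − (-6)(2) = 36
V_6→V_1: (-6)(2) − (-1)(8) = -4
Σ = 90
Area = |Σ|/2 = 45.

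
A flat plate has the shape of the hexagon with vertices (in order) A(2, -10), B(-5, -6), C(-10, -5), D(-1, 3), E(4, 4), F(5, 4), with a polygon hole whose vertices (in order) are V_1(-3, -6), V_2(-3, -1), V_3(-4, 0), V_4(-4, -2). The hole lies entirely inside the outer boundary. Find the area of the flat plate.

Outer boundary:
Apply the surveyor's formula: 2A = Σ (x_i·y_{i+1} − x_{i+1}·y_i), indices taken mod 6.
Σ = (-62) + (-35) + (-35) + (-16) + (-4) + (-58) = -210
Area = |Σ|/2 = 105.
Hole:
Apply the surveyor's formula: 2A = Σ (x_i·y_{i+1} − x_{i+1}·y_i), indices taken mod 4.
Σ = (-15) + (-4) + (8) + (18) = 7
Area = |Σ|/2 = 3.5.
Net area = 105 − 3.5 = 101.5.

101.5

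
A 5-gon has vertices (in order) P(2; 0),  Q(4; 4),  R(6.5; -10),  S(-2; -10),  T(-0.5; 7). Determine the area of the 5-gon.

Apply the shoelace formula: 2A = Σ (x_i·y_{i+1} − x_{i+1}·y_i), indices taken mod 5.
Σ = (8) + (-66) + (-85) + (-19) + (-14) = -176
Area = |Σ|/2 = 88.

88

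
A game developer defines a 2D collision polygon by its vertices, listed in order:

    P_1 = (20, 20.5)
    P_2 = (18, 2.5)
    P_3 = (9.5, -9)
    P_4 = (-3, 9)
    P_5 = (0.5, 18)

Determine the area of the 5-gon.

Σ = (-319) + (-185.75) + (58.5) + (-58.5) + (-349.75) = -854.5
Area = |Σ|/2 = 427.25.

427.25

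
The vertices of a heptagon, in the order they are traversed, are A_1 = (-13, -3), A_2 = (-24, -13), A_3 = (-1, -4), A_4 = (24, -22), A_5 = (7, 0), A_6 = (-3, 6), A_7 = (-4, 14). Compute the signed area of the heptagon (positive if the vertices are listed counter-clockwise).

Σ = (97) + (83) + (118) + (154) + (42) + (-18) + (194) = 670
Signed area = Σ/2 = 335 (positive ⇒ counter-clockwise traversal).

335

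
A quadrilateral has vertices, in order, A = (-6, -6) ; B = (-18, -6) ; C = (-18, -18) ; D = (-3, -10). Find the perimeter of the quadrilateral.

46

|AB| = √((-12)² + (0)²) = √144 = 12
|BC| = √((0)² + (-12)²) = √144 = 12
|CD| = √((15)² + (8)²) = √289 = 17
|DA| = √((-3)² + (4)²) = √25 = 5
Perimeter = 12 + 12 + 17 + 5 = 46.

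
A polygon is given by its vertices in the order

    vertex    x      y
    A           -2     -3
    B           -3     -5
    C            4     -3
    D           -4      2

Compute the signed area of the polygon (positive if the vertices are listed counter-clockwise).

Σ = (1) + (29) + (-4) + (16) = 42
Signed area = Σ/2 = 21 (positive ⇒ counter-clockwise traversal).

21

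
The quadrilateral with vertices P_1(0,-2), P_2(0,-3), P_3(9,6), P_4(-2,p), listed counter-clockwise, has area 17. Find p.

The doubled signed area Σ (x_i y_{i+1} − x_{i+1} y_i) is linear in p.
With p=0 it equals 43; the coefficient of p is 9 (from the two edges through P_4).
So 9·p + 43 = 2·17 = 34 ⇒ p = -1.

-1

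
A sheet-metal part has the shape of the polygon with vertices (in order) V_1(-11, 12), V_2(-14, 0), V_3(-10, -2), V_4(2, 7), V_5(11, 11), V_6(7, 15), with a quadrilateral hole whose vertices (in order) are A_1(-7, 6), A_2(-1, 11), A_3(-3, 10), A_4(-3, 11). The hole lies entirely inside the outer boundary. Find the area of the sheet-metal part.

202

Outer boundary:
Apply the surveyor's formula: 2A = Σ (x_i·y_{i+1} − x_{i+1}·y_i), indices taken mod 6.
Σ = (168) + (28) + (-66) + (-55) + (88) + (249) = 412
Area = |Σ|/2 = 206.
Hole:
Apply Gauss's area formula: 2A = Σ (x_i·y_{i+1} − x_{i+1}·y_i), indices taken mod 4.
A_1→A_2: (-7)(11) − (-1)(6) = -71
A_2→A_3: (-1)(10) − (-3)(11) = 23
A_3→A_4: (-3)(11) − (-3)(10) = -3
A_4→A_1: (-3)(6) − (-7)(11) = 59
Σ = 8
Area = |Σ|/2 = 4.
Net area = 206 − 4 = 202.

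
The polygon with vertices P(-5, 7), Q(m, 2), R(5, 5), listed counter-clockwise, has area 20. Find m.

The doubled signed area Σ (x_i y_{i+1} − x_{i+1} y_i) is linear in m.
With m=0 it equals 40; the coefficient of m is -2 (from the two edges through Q).
So -2·m + 40 = 2·20 = 40 ⇒ m = 0.

0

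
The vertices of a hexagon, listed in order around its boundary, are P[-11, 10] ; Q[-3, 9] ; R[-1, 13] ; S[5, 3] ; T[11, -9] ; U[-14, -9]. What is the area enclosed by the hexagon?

354.5

Apply the surveyor's formula: 2A = Σ (x_i·y_{i+1} − x_{i+1}·y_i), indices taken mod 6.
Σ = (-69) + (-30) + (-68) + (-78) + (-225) + (-239) = -709
Area = |Σ|/2 = 354.5.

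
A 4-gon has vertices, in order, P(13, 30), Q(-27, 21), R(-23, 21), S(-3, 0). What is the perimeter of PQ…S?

|PQ| = √((-40)² + (-9)²) = √1681 = 41
|QR| = √((4)² + (0)²) = √16 = 4
|RS| = √((20)² + (-21)²) = √841 = 29
|SP| = √((16)² + (30)²) = √1156 = 34
Perimeter = 41 + 4 + 29 + 34 = 108.

108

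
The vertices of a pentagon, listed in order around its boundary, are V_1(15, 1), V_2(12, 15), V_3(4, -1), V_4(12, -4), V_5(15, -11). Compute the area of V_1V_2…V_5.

122.5

Apply Gauss's area formula: 2A = Σ (x_i·y_{i+1} − x_{i+1}·y_i), indices taken mod 5.
V_1→V_2: (15)(15) − (12)(1) = 213
V_2→V_3: (12)(-1) − (4)(15) = -72
V_3→V_4: (4)(-4) − (12)(-1) = -4
V_4→V_5: (12)(-11) − (15)(-4) = -72
V_5→V_1: (15)(1) − (15)(-11) = 180
Σ = 245
Area = |Σ|/2 = 122.5.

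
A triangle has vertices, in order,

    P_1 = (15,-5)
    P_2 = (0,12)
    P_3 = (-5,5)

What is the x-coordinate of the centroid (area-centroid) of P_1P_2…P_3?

10/3

Apply Gauss's area formula. First the cross-terms c_i = x_i·y_{i+1} − x_{i+1}·y_i:
  180, 60, -50  ⇒  2A = 190, A = 95.
Then Σ (x_i + x_{i+1})·c_i = 1900, so x̄ = 1900 / (6·95) = 10/3.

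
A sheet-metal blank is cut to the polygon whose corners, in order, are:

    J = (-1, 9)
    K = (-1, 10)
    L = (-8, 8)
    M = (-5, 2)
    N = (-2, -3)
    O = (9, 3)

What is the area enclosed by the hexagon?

Apply Gauss's area formula: 2A = Σ (x_i·y_{i+1} − x_{i+1}·y_i), indices taken mod 6.
Σ = (-1) + (72) + (24) + (19) + (21) + (84) = 219
Area = |Σ|/2 = 109.5.

109.5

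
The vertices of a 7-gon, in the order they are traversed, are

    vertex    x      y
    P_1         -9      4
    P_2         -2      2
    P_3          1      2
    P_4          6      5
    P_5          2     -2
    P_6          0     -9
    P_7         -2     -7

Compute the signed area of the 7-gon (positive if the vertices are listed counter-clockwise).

-76

Σ = (-10) + (-6) + (-7) + (-22) + (-18) + (-18) + (-71) = -152
Signed area = Σ/2 = -76 (negative ⇒ clockwise traversal).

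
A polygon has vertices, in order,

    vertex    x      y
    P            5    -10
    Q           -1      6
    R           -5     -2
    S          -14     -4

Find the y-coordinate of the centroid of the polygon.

-536/153

Apply Gauss's area formula. First the cross-terms c_i = x_i·y_{i+1} − x_{i+1}·y_i:
  20, 32, -8, 160  ⇒  2A = 204, A = 102.
Then Σ (y_i + y_{i+1})·c_i = -2144, so ȳ = -2144 / (6·102) = -536/153.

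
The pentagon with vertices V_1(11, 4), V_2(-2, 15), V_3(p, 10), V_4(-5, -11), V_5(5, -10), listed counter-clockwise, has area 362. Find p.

Write out the shoelace sum; only the two edges meeting at V_3 involve p:
2·Area = [((-2)·10 − p·15) + (p·(-11) − (-5)·10)] + 408
       = -26·p + 438 = 724
⇒ p = -11.

-11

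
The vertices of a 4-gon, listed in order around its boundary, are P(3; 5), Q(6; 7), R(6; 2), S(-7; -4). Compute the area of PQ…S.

Apply the shoelace formula: 2A = Σ (x_i·y_{i+1} − x_{i+1}·y_i), indices taken mod 4.
P→Q: (3)(7) − (6)(5) = -9
Q→R: (6)(2) − (6)(7) = -30
R→S: (6)(-4) − (-7)(2) = -10
S→P: (-7)(5) − (3)(-4) = -23
Σ = -72
Area = |Σ|/2 = 36.

36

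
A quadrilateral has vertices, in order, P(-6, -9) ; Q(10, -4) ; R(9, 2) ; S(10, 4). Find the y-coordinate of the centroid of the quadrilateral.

-146/45

Apply Gauss's area formula. First the cross-terms c_i = x_i·y_{i+1} − x_{i+1}·y_i:
  114, 56, 16, -66  ⇒  2A = 120, A = 60.
Then Σ (y_i + y_{i+1})·c_i = -1168, so ȳ = -1168 / (6·60) = -146/45.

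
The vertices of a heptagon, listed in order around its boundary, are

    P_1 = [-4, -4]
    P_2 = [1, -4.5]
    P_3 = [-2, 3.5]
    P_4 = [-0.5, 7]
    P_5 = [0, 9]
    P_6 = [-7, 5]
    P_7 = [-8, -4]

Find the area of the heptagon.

73.375

Apply the shoelace (surveyor's) formula: 2A = Σ (x_i·y_{i+1} − x_{i+1}·y_i), indices taken mod 7.
Σ = (22) + (-5.5) + (-12.25) + (-4.5) + (63) + (68) + (16) = 146.75
Area = |Σ|/2 = 73.375.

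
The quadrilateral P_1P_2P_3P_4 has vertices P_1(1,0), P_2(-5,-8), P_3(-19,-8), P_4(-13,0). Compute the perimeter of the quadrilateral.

|P_1P_2| = √((-6)² + (-8)²) = √100 = 10
|P_2P_3| = √((-14)² + (0)²) = √196 = 14
|P_3P_4| = √((6)² + (8)²) = √100 = 10
|P_4P_1| = √((14)² + (0)²) = √196 = 14
Perimeter = 10 + 14 + 10 + 14 = 48.

48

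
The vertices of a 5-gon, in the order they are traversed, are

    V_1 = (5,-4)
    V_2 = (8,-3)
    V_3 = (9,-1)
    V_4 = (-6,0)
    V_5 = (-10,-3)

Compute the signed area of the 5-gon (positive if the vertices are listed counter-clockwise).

51.5

V_1→V_2: (5)(-3) − (8)(-4) = 17
V_2→V_3: (8)(-1) − (9)(-3) = 19
V_3→V_4: (9)(0) − (-6)(-1) = -6
V_4→V_5: (-6)(-3) − (-10)(0) = 18
V_5→V_1: (-10)(-4) − (5)(-3) = 55
Σ = 103
Signed area = Σ/2 = 51.5 (positive ⇒ counter-clockwise traversal).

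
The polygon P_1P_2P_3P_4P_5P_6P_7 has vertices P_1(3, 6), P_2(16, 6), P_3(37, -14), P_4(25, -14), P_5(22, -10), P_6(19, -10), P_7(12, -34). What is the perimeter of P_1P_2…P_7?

128

|P_1P_2| = √((13)² + (0)²) = √169 = 13
|P_2P_3| = √((21)² + (-20)²) = √841 = 29
|P_3P_4| = √((-12)² + (0)²) = √144 = 12
|P_4P_5| = √((-3)² + (4)²) = √25 = 5
|P_5P_6| = √((-3)² + (0)²) = √9 = 3
|P_6P_7| = √((-7)² + (-24)²) = √625 = 25
|P_7P_1| = √((-9)² + (40)²) = √1681 = 41
Perimeter = 13 + 29 + 12 + 5 + 3 + 25 + 41 = 128.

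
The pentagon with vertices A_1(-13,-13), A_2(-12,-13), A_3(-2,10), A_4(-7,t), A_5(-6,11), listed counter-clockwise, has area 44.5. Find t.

2

The doubled signed area Σ (x_i y_{i+1} − x_{i+1} y_i) is linear in t.
With t=0 it equals 81; the coefficient of t is 4 (from the two edges through A_4).
So 4·t + 81 = 2·44.5 = 89 ⇒ t = 2.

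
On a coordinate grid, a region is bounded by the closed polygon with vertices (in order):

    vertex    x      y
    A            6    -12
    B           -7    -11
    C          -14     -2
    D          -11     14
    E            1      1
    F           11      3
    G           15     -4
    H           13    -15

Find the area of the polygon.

Σ = (-150) + (-140) + (-218) + (-25) + (-8) + (-89) + (-173) + (-66) = -869
Area = |Σ|/2 = 434.5.

434.5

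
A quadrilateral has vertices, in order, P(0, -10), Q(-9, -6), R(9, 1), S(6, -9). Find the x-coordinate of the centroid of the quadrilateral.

1.484375

Apply the shoelace formula. First the cross-terms c_i = x_i·y_{i+1} − x_{i+1}·y_i:
  -90, 45, -87, -60  ⇒  2A = -192, A = -96.
Then Σ (x_i + x_{i+1})·c_i = -855, so x̄ = -855 / (6·(-96)) = 1.484375.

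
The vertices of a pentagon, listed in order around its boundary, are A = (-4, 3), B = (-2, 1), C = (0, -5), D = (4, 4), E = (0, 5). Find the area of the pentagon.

Apply Gauss's area formula: 2A = Σ (x_i·y_{i+1} − x_{i+1}·y_i), indices taken mod 5.
A→B: (-4)(1) − (-2)(3) = 2
B→C: (-2)(-5) − (0)(1) = 10
C→D: (0)(4) − (4)(-5) = 20
D→E: (4)(5) − (0)(4) = 20
E→A: (0)(3) − (-4)(5) = 20
Σ = 72
Area = |Σ|/2 = 36.

36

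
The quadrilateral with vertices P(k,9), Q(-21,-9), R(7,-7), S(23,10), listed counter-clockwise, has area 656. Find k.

-25

The doubled signed area Σ (x_i y_{i+1} − x_{i+1} y_i) is linear in k.
With k=0 it equals 837; the coefficient of k is -19 (from the two edges through P).
So -19·k + 837 = 2·656 = 1312 ⇒ k = -25.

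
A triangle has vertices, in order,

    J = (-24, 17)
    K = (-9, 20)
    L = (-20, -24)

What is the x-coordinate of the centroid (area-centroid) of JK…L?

Apply the shoelace (surveyor's) formula. First the cross-terms c_i = x_i·y_{i+1} − x_{i+1}·y_i:
  -327, 616, -916  ⇒  2A = -627, A = -313.5.
Then Σ (x_i + x_{i+1})·c_i = 33231, so x̄ = 33231 / (6·(-313.5)) = -53/3.

-53/3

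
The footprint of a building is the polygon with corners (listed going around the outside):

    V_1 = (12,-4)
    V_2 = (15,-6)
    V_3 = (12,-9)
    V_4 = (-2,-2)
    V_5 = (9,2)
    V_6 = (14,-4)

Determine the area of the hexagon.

87.5

Σ = (-12) + (-63) + (-42) + (14) + (-64) + (-8) = -175
Area = |Σ|/2 = 87.5.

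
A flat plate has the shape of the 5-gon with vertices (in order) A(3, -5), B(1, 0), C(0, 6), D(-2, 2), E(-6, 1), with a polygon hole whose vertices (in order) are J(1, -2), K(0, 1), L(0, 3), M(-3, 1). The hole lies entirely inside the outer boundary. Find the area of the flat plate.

Outer boundary:
A→B: (3)(0) − (1)(-5) = 5
B→C: (1)(6) − (0)(0) = 6
C→D: (0)(2) − (-2)(6) = 12
D→E: (-2)(1) − (-6)(2) = 10
E→A: (-6)(-5) − (3)(1) = 27
Σ = 60
Area = |Σ|/2 = 30.
Hole:
Σ = (1) + (0) + (9) + (5) = 15
Area = |Σ|/2 = 7.5.
Net area = 30 − 7.5 = 22.5.

22.5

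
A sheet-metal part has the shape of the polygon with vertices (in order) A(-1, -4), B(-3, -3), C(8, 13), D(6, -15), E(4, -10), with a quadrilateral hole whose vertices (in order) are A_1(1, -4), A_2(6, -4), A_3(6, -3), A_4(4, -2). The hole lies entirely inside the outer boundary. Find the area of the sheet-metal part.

Outer boundary:
Apply the surveyor's formula: 2A = Σ (x_i·y_{i+1} − x_{i+1}·y_i), indices taken mod 5.
A→B: (-1)(-3) − (-3)(-4) = -9
B→C: (-3)(13) − (8)(-3) = -15
C→D: (8)(-15) − (6)(13) = -198
D→E: (6)(-10) − (4)(-15) = 0
E→A: (4)(-4) − (-1)(-10) = -26
Σ = -248
Area = |Σ|/2 = 124.
Hole:
A_1→A_2: (1)(-4) − (6)(-4) = 20
A_2→A_3: (6)(-3) − (6)(-4) = 6
A_3→A_4: (6)(-2) − (4)(-3) = 0
A_4→A_1: (4)(-4) − (1)(-2) = -14
Σ = 12
Area = |Σ|/2 = 6.
Net area = 124 − 6 = 118.

118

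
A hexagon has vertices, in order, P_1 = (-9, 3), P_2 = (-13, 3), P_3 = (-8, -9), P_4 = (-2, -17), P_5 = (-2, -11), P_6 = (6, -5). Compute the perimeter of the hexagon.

|P_1P_2| = √((-4)² + (0)²) = √16 = 4
|P_2P_3| = √((5)² + (-12)²) = √169 = 13
|P_3P_4| = √((6)² + (-8)²) = √100 = 10
|P_4P_5| = √((0)² + (6)²) = √36 = 6
|P_5P_6| = √((8)² + (6)²) = √100 = 10
|P_6P_1| = √((-15)² + (8)²) = √289 = 17
Perimeter = 4 + 13 + 10 + 6 + 10 + 17 = 60.

60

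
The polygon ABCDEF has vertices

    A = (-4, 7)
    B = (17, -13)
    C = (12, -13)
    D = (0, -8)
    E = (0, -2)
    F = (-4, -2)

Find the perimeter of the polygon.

|AB| = √((21)² + (-20)²) = √841 = 29
|BC| = √((-5)² + (0)²) = √25 = 5
|CD| = √((-12)² + (5)²) = √169 = 13
|DE| = √((0)² + (6)²) = √36 = 6
|EF| = √((-4)² + (0)²) = √16 = 4
|FA| = √((0)² + (9)²) = √81 = 9
Perimeter = 29 + 5 + 13 + 6 + 4 + 9 = 66.

66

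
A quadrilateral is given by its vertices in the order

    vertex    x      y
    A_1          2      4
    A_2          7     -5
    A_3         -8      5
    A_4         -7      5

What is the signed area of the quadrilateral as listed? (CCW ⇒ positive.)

-43

Cross-terms: -38, -5, -5, -38  ⇒  Σ = -86
Signed area = Σ/2 = -43 (negative ⇒ clockwise traversal).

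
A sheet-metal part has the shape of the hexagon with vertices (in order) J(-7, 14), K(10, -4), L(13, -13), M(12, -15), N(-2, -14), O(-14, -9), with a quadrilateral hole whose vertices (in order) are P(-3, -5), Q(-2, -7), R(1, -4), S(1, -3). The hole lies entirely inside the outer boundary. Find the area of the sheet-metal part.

Outer boundary:
Σ = (-112) + (-78) + (-39) + (-198) + (-178) + (-259) = -864
Area = |Σ|/2 = 432.
Hole:
Apply Gauss's area formula: 2A = Σ (x_i·y_{i+1} − x_{i+1}·y_i), indices taken mod 4.
Cross-terms: 11, 15, 1, -14  ⇒  Σ = 13
Area = |Σ|/2 = 6.5.
Net area = 432 − 6.5 = 425.5.

425.5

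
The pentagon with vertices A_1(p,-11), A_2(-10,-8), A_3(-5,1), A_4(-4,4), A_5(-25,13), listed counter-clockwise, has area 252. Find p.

Write out the shoelace sum; only the two edges meeting at A_1 involve p:
2·Area = [((-25)·(-11) − p·13) + (p·(-8) − (-10)·(-11))] + -18
       = -21·p + 147 = 504
⇒ p = -17.

-17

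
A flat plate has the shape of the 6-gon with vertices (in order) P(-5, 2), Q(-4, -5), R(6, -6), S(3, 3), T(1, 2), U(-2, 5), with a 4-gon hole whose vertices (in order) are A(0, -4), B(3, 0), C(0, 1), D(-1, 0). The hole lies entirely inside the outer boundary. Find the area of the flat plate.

Outer boundary:
Σ = (33) + (54) + (36) + (3) + (9) + (21) = 156
Area = |Σ|/2 = 78.
Hole:
Σ = (12) + (3) + (1) + (4) = 20
Area = |Σ|/2 = 10.
Net area = 78 − 10 = 68.

68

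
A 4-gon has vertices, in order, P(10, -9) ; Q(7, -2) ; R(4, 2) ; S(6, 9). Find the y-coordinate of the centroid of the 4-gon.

Apply Gauss's area formula. First the cross-terms c_i = x_i·y_{i+1} − x_{i+1}·y_i:
  43, 22, 24, -144  ⇒  2A = -55, A = -27.5.
Then Σ (y_i + y_{i+1})·c_i = -209, so ȳ = -209 / (6·(-27.5)) = 19/15.

19/15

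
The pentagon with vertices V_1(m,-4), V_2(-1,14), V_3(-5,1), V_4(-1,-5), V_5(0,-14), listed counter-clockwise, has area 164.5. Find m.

8

Write out the shoelace sum; only the two edges meeting at V_1 involve m:
2·Area = [(0·(-4) − m·(-14)) + (m·14 − (-1)·(-4))] + 109
       = 28·m + 105 = 329
⇒ m = 8.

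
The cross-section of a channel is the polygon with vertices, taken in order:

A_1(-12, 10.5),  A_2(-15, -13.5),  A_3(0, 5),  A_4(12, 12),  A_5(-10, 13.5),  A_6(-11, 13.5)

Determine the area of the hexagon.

263.25

Apply the shoelace (surveyor's) formula: 2A = Σ (x_i·y_{i+1} − x_{i+1}·y_i), indices taken mod 6.
Σ = (319.5) + (-75) + (-60) + (282) + (13.5) + (46.5) = 526.5
Area = |Σ|/2 = 263.25.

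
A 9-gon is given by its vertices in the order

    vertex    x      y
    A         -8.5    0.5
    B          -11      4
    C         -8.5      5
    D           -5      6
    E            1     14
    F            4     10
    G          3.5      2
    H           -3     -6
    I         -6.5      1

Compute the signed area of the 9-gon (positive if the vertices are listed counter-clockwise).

Apply the surveyor's formula: 2A = Σ (x_i·y_{i+1} − x_{i+1}·y_i), indices taken mod 9.
Cross-terms: -28.5, -21, -26, -76, -46, -27, -15, -42, 5.25  ⇒  Σ = -276.25
Signed area = Σ/2 = -138.125 (negative ⇒ clockwise traversal).

-138.125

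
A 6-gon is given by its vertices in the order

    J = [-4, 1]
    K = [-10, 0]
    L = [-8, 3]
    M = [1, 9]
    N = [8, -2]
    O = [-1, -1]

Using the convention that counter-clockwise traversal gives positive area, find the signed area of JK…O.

Apply the shoelace formula: 2A = Σ (x_i·y_{i+1} − x_{i+1}·y_i), indices taken mod 6.
J→K: (-4)(0) − (-10)(1) = 10
K→L: (-10)(3) − (-8)(0) = -30
L→M: (-8)(9) − (1)(3) = -75
M→N: (1)(-2) − (8)(9) = -74
N→O: (8)(-1) − (-1)(-2) = -10
O→J: (-1)(1) − (-4)(-1) = -5
Σ = -184
Signed area = Σ/2 = -92 (negative ⇒ clockwise traversal).

-92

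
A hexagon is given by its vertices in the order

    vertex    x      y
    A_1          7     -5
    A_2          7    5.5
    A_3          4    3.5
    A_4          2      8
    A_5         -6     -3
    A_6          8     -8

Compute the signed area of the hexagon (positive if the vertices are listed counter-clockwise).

Apply the shoelace formula: 2A = Σ (x_i·y_{i+1} − x_{i+1}·y_i), indices taken mod 6.
Σ = (73.5) + (2.5) + (25) + (42) + (72) + (16) = 231
Signed area = Σ/2 = 115.5 (positive ⇒ counter-clockwise traversal).

115.5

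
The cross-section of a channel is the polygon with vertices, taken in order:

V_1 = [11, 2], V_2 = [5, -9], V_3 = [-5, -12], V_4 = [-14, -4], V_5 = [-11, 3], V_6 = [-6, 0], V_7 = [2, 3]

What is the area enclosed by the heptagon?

238.5

Σ = (-109) + (-105) + (-148) + (-86) + (18) + (-18) + (-29) = -477
Area = |Σ|/2 = 238.5.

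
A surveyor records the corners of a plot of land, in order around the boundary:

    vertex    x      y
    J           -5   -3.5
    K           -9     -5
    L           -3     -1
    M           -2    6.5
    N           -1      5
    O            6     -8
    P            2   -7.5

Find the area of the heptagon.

Apply the shoelace formula: 2A = Σ (x_i·y_{i+1} − x_{i+1}·y_i), indices taken mod 7.
Cross-terms: -6.5, -6, -21.5, -3.5, -22, -29, -44.5  ⇒  Σ = -133
Area = |Σ|/2 = 66.5.

66.5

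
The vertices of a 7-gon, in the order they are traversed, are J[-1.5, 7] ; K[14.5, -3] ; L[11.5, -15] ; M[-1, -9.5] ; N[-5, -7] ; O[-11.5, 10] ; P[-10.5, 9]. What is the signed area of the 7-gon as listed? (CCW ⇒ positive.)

Apply the shoelace formula: 2A = Σ (x_i·y_{i+1} − x_{i+1}·y_i), indices taken mod 7.
Cross-terms: -97, -183, -124.25, -40.5, -130.5, 1.5, -60  ⇒  Σ = -633.75
Signed area = Σ/2 = -316.875 (negative ⇒ clockwise traversal).

-316.875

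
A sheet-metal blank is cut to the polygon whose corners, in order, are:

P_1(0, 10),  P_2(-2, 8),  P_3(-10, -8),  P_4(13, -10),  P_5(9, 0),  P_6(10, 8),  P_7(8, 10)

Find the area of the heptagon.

Apply the shoelace formula: 2A = Σ (x_i·y_{i+1} − x_{i+1}·y_i), indices taken mod 7.
Σ = (20) + (96) + (204) + (90) + (72) + (36) + (80) = 598
Area = |Σ|/2 = 299.

299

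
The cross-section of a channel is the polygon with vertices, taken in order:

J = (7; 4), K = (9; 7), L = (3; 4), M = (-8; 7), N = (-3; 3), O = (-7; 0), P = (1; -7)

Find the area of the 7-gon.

J→K: (7)(7) − (9)(4) = 13
K→L: (9)(4) − (3)(7) = 15
L→M: (3)(7) − (-8)(4) = 53
M→N: (-8)(3) − (-3)(7) = -3
N→O: (-3)(0) − (-7)(3) = 21
O→P: (-7)(-7) − (1)(0) = 49
P→J: (1)(4) − (7)(-7) = 53
Σ = 201
Area = |Σ|/2 = 100.5.

100.5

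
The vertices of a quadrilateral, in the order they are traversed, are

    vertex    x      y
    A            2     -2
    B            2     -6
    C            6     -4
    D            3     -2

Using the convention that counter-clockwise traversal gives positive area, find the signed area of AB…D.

Apply Gauss's area formula: 2A = Σ (x_i·y_{i+1} − x_{i+1}·y_i), indices taken mod 4.
A→B: (2)(-6) − (2)(-2) = -8
B→C: (2)(-4) − (6)(-6) = 28
C→D: (6)(-2) − (3)(-4) = 0
D→A: (3)(-2) − (2)(-2) = -2
Σ = 18
Signed area = Σ/2 = 9 (positive ⇒ counter-clockwise traversal).

9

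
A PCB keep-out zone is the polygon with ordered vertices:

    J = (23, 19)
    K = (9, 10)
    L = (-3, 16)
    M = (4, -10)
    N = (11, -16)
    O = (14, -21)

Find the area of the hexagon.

493.5

Apply Gauss's area formula: 2A = Σ (x_i·y_{i+1} − x_{i+1}·y_i), indices taken mod 6.
Cross-terms: 59, 174, -34, 46, -7, 749  ⇒  Σ = 987
Area = |Σ|/2 = 493.5.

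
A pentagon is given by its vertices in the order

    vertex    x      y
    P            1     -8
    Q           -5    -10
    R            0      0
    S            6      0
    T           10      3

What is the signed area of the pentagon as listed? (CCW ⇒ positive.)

-57.5

Apply the surveyor's formula: 2A = Σ (x_i·y_{i+1} − x_{i+1}·y_i), indices taken mod 5.
Σ = (-50) + (0) + (0) + (18) + (-83) = -115
Signed area = Σ/2 = -57.5 (negative ⇒ clockwise traversal).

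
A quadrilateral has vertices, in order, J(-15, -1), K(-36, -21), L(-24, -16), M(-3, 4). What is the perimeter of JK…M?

84

|JK| = √((-21)² + (-20)²) = √841 = 29
|KL| = √((12)² + (5)²) = √169 = 13
|LM| = √((21)² + (20)²) = √841 = 29
|MJ| = √((-12)² + (-5)²) = √169 = 13
Perimeter = 29 + 13 + 29 + 13 = 84.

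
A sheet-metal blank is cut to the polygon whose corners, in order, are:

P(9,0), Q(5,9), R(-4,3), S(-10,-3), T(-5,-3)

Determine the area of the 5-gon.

P→Q: (9)(9) − (5)(0) = 81
Q→R: (5)(3) − (-4)(9) = 51
R→S: (-4)(-3) − (-10)(3) = 42
S→T: (-10)(-3) − (-5)(-3) = 15
T→P: (-5)(0) − (9)(-3) = 27
Σ = 216
Area = |Σ|/2 = 108.

108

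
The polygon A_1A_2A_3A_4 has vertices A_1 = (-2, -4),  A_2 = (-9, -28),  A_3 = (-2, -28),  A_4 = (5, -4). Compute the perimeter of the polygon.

|A_1A_2| = √((-7)² + (-24)²) = √625 = 25
|A_2A_3| = √((7)² + (0)²) = √49 = 7
|A_3A_4| = √((7)² + (24)²) = √625 = 25
|A_4A_1| = √((-7)² + (0)²) = √49 = 7
Perimeter = 25 + 7 + 25 + 7 = 64.

64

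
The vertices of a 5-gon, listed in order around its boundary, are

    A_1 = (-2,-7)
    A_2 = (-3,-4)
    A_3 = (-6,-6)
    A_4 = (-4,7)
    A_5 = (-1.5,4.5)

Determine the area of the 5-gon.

36.5

Σ = (-13) + (-6) + (-66) + (-7.5) + (19.5) = -73
Area = |Σ|/2 = 36.5.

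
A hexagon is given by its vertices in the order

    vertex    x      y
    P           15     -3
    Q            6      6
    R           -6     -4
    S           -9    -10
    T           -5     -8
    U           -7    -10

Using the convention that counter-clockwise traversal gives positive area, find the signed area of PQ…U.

165.5

Σ = (108) + (12) + (24) + (22) + (-6) + (171) = 331
Signed area = Σ/2 = 165.5 (positive ⇒ counter-clockwise traversal).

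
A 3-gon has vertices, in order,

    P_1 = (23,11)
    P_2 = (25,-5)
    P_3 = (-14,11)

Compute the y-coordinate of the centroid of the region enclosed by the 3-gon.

17/3

Apply the shoelace (surveyor's) formula. First the cross-terms c_i = x_i·y_{i+1} − x_{i+1}·y_i:
  -390, 205, -407  ⇒  2A = -592, A = -296.
Then Σ (y_i + y_{i+1})·c_i = -10064, so ȳ = -10064 / (6·(-296)) = 17/3.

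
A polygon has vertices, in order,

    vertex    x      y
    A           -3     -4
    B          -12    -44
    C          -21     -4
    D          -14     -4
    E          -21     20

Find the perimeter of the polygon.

|AB| = √((-9)² + (-40)²) = √1681 = 41
|BC| = √((-9)² + (40)²) = √1681 = 41
|CD| = √((7)² + (0)²) = √49 = 7
|DE| = √((-7)² + (24)²) = √625 = 25
|EA| = √((18)² + (-24)²) = √900 = 30
Perimeter = 41 + 41 + 7 + 25 + 30 = 144.

144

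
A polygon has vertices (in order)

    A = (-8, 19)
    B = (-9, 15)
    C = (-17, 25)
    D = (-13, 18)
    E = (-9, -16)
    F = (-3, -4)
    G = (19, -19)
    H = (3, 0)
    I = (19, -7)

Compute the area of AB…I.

466

Apply the shoelace (surveyor's) formula: 2A = Σ (x_i·y_{i+1} − x_{i+1}·y_i), indices taken mod 9.
Σ = (51) + (30) + (19) + (370) + (-12) + (133) + (57) + (-21) + (305) = 932
Area = |Σ|/2 = 466.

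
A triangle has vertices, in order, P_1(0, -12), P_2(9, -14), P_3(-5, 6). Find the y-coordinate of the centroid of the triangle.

-20/3

Apply Gauss's area formula. First the cross-terms c_i = x_i·y_{i+1} − x_{i+1}·y_i:
  108, -16, 60  ⇒  2A = 152, A = 76.
Then Σ (y_i + y_{i+1})·c_i = -3040, so ȳ = -3040 / (6·76) = -20/3.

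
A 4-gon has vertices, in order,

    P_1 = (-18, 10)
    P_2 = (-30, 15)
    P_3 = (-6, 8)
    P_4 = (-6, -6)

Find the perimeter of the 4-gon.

|P_1P_2| = √((-12)² + (5)²) = √169 = 13
|P_2P_3| = √((24)² + (-7)²) = √625 = 25
|P_3P_4| = √((0)² + (-14)²) = √196 = 14
|P_4P_1| = √((-12)² + (16)²) = √400 = 20
Perimeter = 13 + 25 + 14 + 20 = 72.

72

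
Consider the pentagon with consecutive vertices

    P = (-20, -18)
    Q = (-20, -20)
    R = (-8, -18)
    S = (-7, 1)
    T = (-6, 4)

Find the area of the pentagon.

136

P→Q: (-20)(-20) − (-20)(-18) = 40
Q→R: (-20)(-18) − (-8)(-20) = 200
R→S: (-8)(1) − (-7)(-18) = -134
S→T: (-7)(4) − (-6)(1) = -22
T→P: (-6)(-18) − (-20)(4) = 188
Σ = 272
Area = |Σ|/2 = 136.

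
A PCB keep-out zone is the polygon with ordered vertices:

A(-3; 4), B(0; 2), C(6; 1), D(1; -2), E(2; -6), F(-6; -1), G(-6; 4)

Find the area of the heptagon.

Apply the surveyor's formula: 2A = Σ (x_i·y_{i+1} − x_{i+1}·y_i), indices taken mod 7.
Σ = (-6) + (-12) + (-13) + (-2) + (-38) + (-30) + (-12) = -113
Area = |Σ|/2 = 56.5.

56.5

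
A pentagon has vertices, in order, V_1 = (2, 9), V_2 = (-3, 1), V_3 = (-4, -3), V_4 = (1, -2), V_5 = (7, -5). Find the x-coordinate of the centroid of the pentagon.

Apply the surveyor's formula. First the cross-terms c_i = x_i·y_{i+1} − x_{i+1}·y_i:
  29, 13, 11, 9, 73  ⇒  2A = 135, A = 67.5.
Then Σ (x_i + x_{i+1})·c_i = 576, so x̄ = 576 / (6·67.5) = 64/45.

64/45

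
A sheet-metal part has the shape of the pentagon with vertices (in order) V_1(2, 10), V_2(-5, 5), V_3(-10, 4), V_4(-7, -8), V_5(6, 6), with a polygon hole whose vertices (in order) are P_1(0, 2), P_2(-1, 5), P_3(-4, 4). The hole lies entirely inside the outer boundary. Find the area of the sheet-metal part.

121

Outer boundary:
Apply the shoelace (surveyor's) formula: 2A = Σ (x_i·y_{i+1} − x_{i+1}·y_i), indices taken mod 5.
V_1→V_2: (2)(5) − (-5)(10) = 60
V_2→V_3: (-5)(4) − (-10)(5) = 30
V_3→V_4: (-10)(-8) − (-7)(4) = 108
V_4→V_5: (-7)(6) − (6)(-8) = 6
V_5→V_1: (6)(10) − (2)(6) = 48
Σ = 252
Area = |Σ|/2 = 126.
Hole:
P_1→P_2: (0)(5) − (-1)(2) = 2
P_2→P_3: (-1)(4) − (-4)(5) = 16
P_3→P_1: (-4)(2) − (0)(4) = -8
Σ = 10
Area = |Σ|/2 = 5.
Net area = 126 − 5 = 121.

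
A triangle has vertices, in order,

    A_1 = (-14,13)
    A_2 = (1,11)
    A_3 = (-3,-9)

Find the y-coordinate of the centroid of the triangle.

Apply the shoelace (surveyor's) formula. First the cross-terms c_i = x_i·y_{i+1} − x_{i+1}·y_i:
  -167, 24, -165  ⇒  2A = -308, A = -154.
Then Σ (y_i + y_{i+1})·c_i = -4620, so ȳ = -4620 / (6·(-154)) = 5.

5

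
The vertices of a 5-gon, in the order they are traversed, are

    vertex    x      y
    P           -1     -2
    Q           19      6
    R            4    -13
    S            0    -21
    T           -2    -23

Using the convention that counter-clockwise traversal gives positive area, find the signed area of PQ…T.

Cross-terms: 32, -271, -84, -42, -19  ⇒  Σ = -384
Signed area = Σ/2 = -192 (negative ⇒ clockwise traversal).

-192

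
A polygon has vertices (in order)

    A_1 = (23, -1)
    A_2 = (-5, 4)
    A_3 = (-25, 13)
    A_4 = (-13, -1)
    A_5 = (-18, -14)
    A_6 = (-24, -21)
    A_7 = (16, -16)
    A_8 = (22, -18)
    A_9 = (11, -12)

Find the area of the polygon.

Apply Gauss's area formula: 2A = Σ (x_i·y_{i+1} − x_{i+1}·y_i), indices taken mod 9.
Σ = (87) + (35) + (194) + (164) + (42) + (720) + (64) + (-66) + (265) = 1505
Area = |Σ|/2 = 752.5.

752.5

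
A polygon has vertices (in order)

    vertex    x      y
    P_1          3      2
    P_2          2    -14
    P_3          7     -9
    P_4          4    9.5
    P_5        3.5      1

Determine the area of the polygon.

55.625

Σ = (-46) + (80) + (102.5) + (-29.25) + (4) = 111.25
Area = |Σ|/2 = 55.625.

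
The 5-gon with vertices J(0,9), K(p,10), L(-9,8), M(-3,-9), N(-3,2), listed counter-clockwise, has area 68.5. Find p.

Write out the shoelace sum; only the two edges meeting at K involve p:
2·Area = [(0·10 − p·9) + (p·8 − (-9)·10)] + 45
       = -1·p + 135 = 137
⇒ p = -2.

-2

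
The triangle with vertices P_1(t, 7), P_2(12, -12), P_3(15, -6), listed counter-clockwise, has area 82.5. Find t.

The doubled signed area Σ (x_i y_{i+1} − x_{i+1} y_i) is linear in t.
With t=0 it equals 129; the coefficient of t is -6 (from the two edges through P_1).
So -6·t + 129 = 2·82.5 = 165 ⇒ t = -6.

-6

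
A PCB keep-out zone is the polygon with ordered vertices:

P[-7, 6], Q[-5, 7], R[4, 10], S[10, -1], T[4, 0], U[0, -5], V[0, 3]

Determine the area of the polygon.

P→Q: (-7)(7) − (-5)(6) = -19
Q→R: (-5)(10) − (4)(7) = -78
R→S: (4)(-1) − (10)(10) = -104
S→T: (10)(0) − (4)(-1) = 4
T→U: (4)(-5) − (0)(0) = -20
U→V: (0)(3) − (0)(-5) = 0
V→P: (0)(6) − (-7)(3) = 21
Σ = -196
Area = |Σ|/2 = 98.

98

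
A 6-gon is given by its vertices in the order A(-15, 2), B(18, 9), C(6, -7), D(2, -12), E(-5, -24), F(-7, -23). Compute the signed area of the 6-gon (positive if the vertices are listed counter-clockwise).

-464.5

Apply the surveyor's formula: 2A = Σ (x_i·y_{i+1} − x_{i+1}·y_i), indices taken mod 6.
Cross-terms: -171, -180, -58, -108, -53, -359  ⇒  Σ = -929
Signed area = Σ/2 = -464.5 (negative ⇒ clockwise traversal).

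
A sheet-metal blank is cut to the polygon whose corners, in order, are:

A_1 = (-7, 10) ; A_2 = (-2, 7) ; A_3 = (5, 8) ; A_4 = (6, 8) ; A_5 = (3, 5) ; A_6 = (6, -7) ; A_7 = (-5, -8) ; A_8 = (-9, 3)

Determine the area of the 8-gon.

186

Apply the surveyor's formula: 2A = Σ (x_i·y_{i+1} − x_{i+1}·y_i), indices taken mod 8.
A_1→A_2: (-7)(7) − (-2)(10) = -29
A_2→A_3: (-2)(8) − (5)(7) = -51
A_3→A_4: (5)(8) − (6)(8) = -8
A_4→A_5: (6)(5) − (3)(8) = 6
A_5→A_6: (3)(-7) − (6)(5) = -51
A_6→A_7: (6)(-8) − (-5)(-7) = -83
A_7→A_8: (-5)(3) − (-9)(-8) = -87
A_8→A_1: (-9)(10) − (-7)(3) = -69
Σ = -372
Area = |Σ|/2 = 186.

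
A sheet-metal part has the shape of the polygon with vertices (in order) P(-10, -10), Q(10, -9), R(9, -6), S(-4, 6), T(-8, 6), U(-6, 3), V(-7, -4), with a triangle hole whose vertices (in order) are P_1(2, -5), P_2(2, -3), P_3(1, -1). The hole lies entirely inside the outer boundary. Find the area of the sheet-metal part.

Outer boundary:
Apply Gauss's area formula: 2A = Σ (x_i·y_{i+1} − x_{i+1}·y_i), indices taken mod 7.
Σ = (190) + (21) + (30) + (24) + (12) + (45) + (30) = 352
Area = |Σ|/2 = 176.
Hole:
Apply the surveyor's formula: 2A = Σ (x_i·y_{i+1} − x_{i+1}·y_i), indices taken mod 3.
P_1→P_2: (2)(-3) − (2)(-5) = 4
P_2→P_3: (2)(-1) − (1)(-3) = 1
P_3→P_1: (1)(-5) − (2)(-1) = -3
Σ = 2
Area = |Σ|/2 = 1.
Net area = 176 − 1 = 175.

175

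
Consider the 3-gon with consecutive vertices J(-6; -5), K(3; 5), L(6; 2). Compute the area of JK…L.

Apply Gauss's area formula: 2A = Σ (x_i·y_{i+1} − x_{i+1}·y_i), indices taken mod 3.
Σ = (-15) + (-24) + (-18) = -57
Area = |Σ|/2 = 28.5.

28.5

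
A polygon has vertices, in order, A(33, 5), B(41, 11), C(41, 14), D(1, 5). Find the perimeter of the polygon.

86

|AB| = √((8)² + (6)²) = √100 = 10
|BC| = √((0)² + (3)²) = √9 = 3
|CD| = √((-40)² + (-9)²) = √1681 = 41
|DA| = √((32)² + (0)²) = √1024 = 32
Perimeter = 10 + 3 + 41 + 32 = 86.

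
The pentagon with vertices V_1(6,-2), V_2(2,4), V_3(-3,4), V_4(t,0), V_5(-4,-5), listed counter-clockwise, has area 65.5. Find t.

Write out the shoelace sum; only the two edges meeting at V_4 involve t:
2·Area = [((-3)·0 − t·4) + (t·(-5) − (-4)·0)] + 86
       = -9·t + 86 = 131
⇒ t = -5.

-5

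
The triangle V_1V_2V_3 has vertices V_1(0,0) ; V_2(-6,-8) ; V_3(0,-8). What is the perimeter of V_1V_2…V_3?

24

|V_1V_2| = √((-6)² + (-8)²) = √100 = 10
|V_2V_3| = √((6)² + (0)²) = √36 = 6
|V_3V_1| = √((0)² + (8)²) = √64 = 8
Perimeter = 10 + 6 + 8 = 24.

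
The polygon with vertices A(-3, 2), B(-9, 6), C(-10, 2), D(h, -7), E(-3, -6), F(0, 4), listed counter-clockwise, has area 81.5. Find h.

The doubled signed area Σ (x_i y_{i+1} − x_{i+1} y_i) is linear in h.
With h=0 it equals 91; the coefficient of h is -8 (from the two edges through D).
So -8·h + 91 = 2·81.5 = 163 ⇒ h = -9.

-9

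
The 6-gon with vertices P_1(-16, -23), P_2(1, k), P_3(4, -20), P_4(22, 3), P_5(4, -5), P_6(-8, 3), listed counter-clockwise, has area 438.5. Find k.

The doubled signed area Σ (x_i y_{i+1} − x_{i+1} y_i) is linear in k.
With k=0 it equals 537; the coefficient of k is -20 (from the two edges through P_2).
So -20·k + 537 = 2·438.5 = 877 ⇒ k = -17.

-17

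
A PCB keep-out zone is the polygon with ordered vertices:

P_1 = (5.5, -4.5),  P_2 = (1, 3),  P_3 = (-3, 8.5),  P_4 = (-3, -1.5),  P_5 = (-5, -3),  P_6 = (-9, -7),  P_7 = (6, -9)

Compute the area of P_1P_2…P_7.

111.75

Apply the shoelace (surveyor's) formula: 2A = Σ (x_i·y_{i+1} − x_{i+1}·y_i), indices taken mod 7.
P_1→P_2: (5.5)(3) − (1)(-4.5) = 21
P_2→P_3: (1)(8.5) − (-3)(3) = 17.5
P_3→P_4: (-3)(-1.5) − (-3)(8.5) = 30
P_4→P_5: (-3)(-3) − (-5)(-1.5) = 1.5
P_5→P_6: (-5)(-7) − (-9)(-3) = 8
P_6→P_7: (-9)(-9) − (6)(-7) = 123
P_7→P_1: (6)(-4.5) − (5.5)(-9) = 22.5
Σ = 223.5
Area = |Σ|/2 = 111.75.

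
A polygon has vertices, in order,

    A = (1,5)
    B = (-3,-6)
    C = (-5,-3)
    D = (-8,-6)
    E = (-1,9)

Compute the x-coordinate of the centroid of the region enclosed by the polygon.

Apply the shoelace (surveyor's) formula. First the cross-terms c_i = x_i·y_{i+1} − x_{i+1}·y_i:
  9, -21, 6, -78, -14  ⇒  2A = -98, A = -49.
Then Σ (x_i + x_{i+1})·c_i = 774, so x̄ = 774 / (6·(-49)) = -129/49.

-129/49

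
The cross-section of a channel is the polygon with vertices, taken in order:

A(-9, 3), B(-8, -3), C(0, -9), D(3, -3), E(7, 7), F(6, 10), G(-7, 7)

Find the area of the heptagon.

Apply the shoelace formula: 2A = Σ (x_i·y_{i+1} − x_{i+1}·y_i), indices taken mod 7.
A→B: (-9)(-3) − (-8)(3) = 51
B→C: (-8)(-9) − (0)(-3) = 72
C→D: (0)(-3) − (3)(-9) = 27
D→E: (3)(7) − (7)(-3) = 42
E→F: (7)(10) − (6)(7) = 28
F→G: (6)(7) − (-7)(10) = 112
G→A: (-7)(3) − (-9)(7) = 42
Σ = 374
Area = |Σ|/2 = 187.

187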